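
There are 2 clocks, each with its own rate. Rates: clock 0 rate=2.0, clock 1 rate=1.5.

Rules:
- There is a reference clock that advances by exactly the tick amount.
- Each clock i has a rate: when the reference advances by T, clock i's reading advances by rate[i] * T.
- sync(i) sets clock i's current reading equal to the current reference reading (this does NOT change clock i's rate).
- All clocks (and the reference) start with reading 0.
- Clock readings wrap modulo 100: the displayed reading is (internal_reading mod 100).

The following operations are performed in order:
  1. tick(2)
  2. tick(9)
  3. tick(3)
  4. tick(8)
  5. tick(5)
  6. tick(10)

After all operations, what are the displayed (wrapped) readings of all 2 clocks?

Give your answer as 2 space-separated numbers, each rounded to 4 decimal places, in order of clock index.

Answer: 74.0000 55.5000

Derivation:
After op 1 tick(2): ref=2.0000 raw=[4.0000 3.0000]
After op 2 tick(9): ref=11.0000 raw=[22.0000 16.5000]
After op 3 tick(3): ref=14.0000 raw=[28.0000 21.0000]
After op 4 tick(8): ref=22.0000 raw=[44.0000 33.0000]
After op 5 tick(5): ref=27.0000 raw=[54.0000 40.5000]
After op 6 tick(10): ref=37.0000 raw=[74.0000 55.5000]
Wrap final raw readings (mod 100): 74.0000 mod 100 = 74.0000; 55.5000 mod 100 = 55.5000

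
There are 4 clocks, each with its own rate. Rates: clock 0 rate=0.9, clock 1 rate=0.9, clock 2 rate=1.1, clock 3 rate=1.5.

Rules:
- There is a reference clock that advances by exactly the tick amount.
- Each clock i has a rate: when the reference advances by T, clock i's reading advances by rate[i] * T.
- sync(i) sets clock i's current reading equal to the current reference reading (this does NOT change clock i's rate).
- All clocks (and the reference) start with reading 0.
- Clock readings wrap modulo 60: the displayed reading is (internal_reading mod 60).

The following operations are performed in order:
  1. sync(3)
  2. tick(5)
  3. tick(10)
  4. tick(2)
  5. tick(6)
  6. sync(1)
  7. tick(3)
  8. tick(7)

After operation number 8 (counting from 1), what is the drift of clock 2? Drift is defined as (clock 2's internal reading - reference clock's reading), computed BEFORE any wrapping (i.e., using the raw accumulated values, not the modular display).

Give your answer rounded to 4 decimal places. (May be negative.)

After op 1 sync(3): ref=0.0000 raw=[0.0000 0.0000 0.0000 0.0000]
After op 2 tick(5): ref=5.0000 raw=[4.5000 4.5000 5.5000 7.5000]
After op 3 tick(10): ref=15.0000 raw=[13.5000 13.5000 16.5000 22.5000]
After op 4 tick(2): ref=17.0000 raw=[15.3000 15.3000 18.7000 25.5000]
After op 5 tick(6): ref=23.0000 raw=[20.7000 20.7000 25.3000 34.5000]
After op 6 sync(1): ref=23.0000 raw=[20.7000 23.0000 25.3000 34.5000]
After op 7 tick(3): ref=26.0000 raw=[23.4000 25.7000 28.6000 39.0000]
After op 8 tick(7): ref=33.0000 raw=[29.7000 32.0000 36.3000 49.5000]
Drift of clock 2 after op 8: 36.3000 - 33.0000 = 3.3000

Answer: 3.3000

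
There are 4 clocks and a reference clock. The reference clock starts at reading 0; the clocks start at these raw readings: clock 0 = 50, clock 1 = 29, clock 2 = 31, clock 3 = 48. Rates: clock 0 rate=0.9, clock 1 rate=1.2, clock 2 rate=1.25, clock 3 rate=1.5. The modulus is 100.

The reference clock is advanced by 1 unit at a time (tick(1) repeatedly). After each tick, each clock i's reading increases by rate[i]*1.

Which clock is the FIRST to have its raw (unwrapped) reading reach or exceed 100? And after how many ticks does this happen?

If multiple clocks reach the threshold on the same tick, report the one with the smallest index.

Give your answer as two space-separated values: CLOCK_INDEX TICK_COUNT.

clock 0: start=50, rate=0.9, needs 100-50 = 50; ticks = ceil(50/0.9) = ceil(55.5556) = 56; reading at tick 56 = 50 + 0.9*56 = 100.4000
clock 1: start=29, rate=1.2, needs 100-29 = 71; ticks = ceil(71/1.2) = ceil(59.1667) = 60; reading at tick 60 = 29 + 1.2*60 = 101.0000
clock 2: start=31, rate=1.25, needs 100-31 = 69; ticks = ceil(69/1.25) = ceil(55.2000) = 56; reading at tick 56 = 31 + 1.25*56 = 101.0000
clock 3: start=48, rate=1.5, needs 100-48 = 52; ticks = ceil(52/1.5) = ceil(34.6667) = 35; reading at tick 35 = 48 + 1.5*35 = 100.5000
Minimum tick count = 35; winners = [3]; smallest index = 3

Answer: 3 35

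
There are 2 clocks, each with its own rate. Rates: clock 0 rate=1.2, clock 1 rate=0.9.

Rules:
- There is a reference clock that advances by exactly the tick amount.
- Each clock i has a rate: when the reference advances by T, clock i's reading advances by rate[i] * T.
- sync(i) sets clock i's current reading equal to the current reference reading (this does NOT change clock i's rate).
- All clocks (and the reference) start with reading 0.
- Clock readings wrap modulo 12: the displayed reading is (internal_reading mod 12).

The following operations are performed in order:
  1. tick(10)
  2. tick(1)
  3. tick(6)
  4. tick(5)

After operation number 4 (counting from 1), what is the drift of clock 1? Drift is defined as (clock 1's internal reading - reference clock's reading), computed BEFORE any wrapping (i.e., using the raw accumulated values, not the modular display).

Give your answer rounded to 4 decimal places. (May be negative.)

Answer: -2.2000

Derivation:
After op 1 tick(10): ref=10.0000 raw=[12.0000 9.0000]
After op 2 tick(1): ref=11.0000 raw=[13.2000 9.9000]
After op 3 tick(6): ref=17.0000 raw=[20.4000 15.3000]
After op 4 tick(5): ref=22.0000 raw=[26.4000 19.8000]
Drift of clock 1 after op 4: 19.8000 - 22.0000 = -2.2000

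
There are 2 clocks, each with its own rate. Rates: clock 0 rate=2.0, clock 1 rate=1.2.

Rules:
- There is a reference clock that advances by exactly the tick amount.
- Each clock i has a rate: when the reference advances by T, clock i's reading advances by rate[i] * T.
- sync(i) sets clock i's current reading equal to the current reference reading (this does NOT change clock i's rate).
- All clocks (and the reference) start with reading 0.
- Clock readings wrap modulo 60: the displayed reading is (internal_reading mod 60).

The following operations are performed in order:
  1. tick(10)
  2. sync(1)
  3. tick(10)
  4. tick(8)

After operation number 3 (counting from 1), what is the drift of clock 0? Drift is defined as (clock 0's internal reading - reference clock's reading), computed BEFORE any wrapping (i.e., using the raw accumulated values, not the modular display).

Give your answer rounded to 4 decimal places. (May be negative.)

After op 1 tick(10): ref=10.0000 raw=[20.0000 12.0000]
After op 2 sync(1): ref=10.0000 raw=[20.0000 10.0000]
After op 3 tick(10): ref=20.0000 raw=[40.0000 22.0000]
Drift of clock 0 after op 3: 40.0000 - 20.0000 = 20.0000

Answer: 20.0000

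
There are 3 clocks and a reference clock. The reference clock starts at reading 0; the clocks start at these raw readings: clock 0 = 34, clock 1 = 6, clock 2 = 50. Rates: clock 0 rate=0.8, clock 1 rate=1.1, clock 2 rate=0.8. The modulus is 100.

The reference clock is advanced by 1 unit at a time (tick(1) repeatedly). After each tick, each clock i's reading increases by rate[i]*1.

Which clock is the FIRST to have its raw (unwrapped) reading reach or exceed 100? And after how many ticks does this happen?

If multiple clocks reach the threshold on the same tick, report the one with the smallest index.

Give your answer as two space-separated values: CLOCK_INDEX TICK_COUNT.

Answer: 2 63

Derivation:
clock 0: start=34, rate=0.8, needs 100-34 = 66; ticks = ceil(66/0.8) = ceil(82.5000) = 83; reading at tick 83 = 34 + 0.8*83 = 100.4000
clock 1: start=6, rate=1.1, needs 100-6 = 94; ticks = ceil(94/1.1) = ceil(85.4545) = 86; reading at tick 86 = 6 + 1.1*86 = 100.6000
clock 2: start=50, rate=0.8, needs 100-50 = 50; ticks = ceil(50/0.8) = ceil(62.5000) = 63; reading at tick 63 = 50 + 0.8*63 = 100.4000
Minimum tick count = 63; winners = [2]; smallest index = 2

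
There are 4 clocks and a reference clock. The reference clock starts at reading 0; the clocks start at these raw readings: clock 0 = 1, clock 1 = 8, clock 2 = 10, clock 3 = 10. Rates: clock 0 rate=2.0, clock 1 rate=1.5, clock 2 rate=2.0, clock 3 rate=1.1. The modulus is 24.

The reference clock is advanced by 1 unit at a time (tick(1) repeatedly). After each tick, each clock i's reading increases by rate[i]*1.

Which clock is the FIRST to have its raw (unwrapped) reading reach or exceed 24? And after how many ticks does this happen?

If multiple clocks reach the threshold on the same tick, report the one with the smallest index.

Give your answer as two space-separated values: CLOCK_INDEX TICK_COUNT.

clock 0: start=1, rate=2.0, needs 24-1 = 23; ticks = ceil(23/2.0) = ceil(11.5000) = 12; reading at tick 12 = 1 + 2.0*12 = 25.0000
clock 1: start=8, rate=1.5, needs 24-8 = 16; ticks = ceil(16/1.5) = ceil(10.6667) = 11; reading at tick 11 = 8 + 1.5*11 = 24.5000
clock 2: start=10, rate=2.0, needs 24-10 = 14; ticks = ceil(14/2.0) = ceil(7.0000) = 7; reading at tick 7 = 10 + 2.0*7 = 24.0000
clock 3: start=10, rate=1.1, needs 24-10 = 14; ticks = ceil(14/1.1) = ceil(12.7273) = 13; reading at tick 13 = 10 + 1.1*13 = 24.3000
Minimum tick count = 7; winners = [2]; smallest index = 2

Answer: 2 7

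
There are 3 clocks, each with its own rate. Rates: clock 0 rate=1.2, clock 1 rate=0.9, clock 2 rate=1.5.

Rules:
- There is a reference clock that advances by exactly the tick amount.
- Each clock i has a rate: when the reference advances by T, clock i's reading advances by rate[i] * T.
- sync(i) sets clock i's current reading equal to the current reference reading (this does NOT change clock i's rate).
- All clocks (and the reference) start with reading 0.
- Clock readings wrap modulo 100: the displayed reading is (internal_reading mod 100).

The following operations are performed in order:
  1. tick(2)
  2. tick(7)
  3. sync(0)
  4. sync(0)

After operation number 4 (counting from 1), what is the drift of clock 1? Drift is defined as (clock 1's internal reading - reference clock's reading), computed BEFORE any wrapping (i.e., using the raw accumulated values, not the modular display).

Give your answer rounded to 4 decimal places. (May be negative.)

Answer: -0.9000

Derivation:
After op 1 tick(2): ref=2.0000 raw=[2.4000 1.8000 3.0000]
After op 2 tick(7): ref=9.0000 raw=[10.8000 8.1000 13.5000]
After op 3 sync(0): ref=9.0000 raw=[9.0000 8.1000 13.5000]
After op 4 sync(0): ref=9.0000 raw=[9.0000 8.1000 13.5000]
Drift of clock 1 after op 4: 8.1000 - 9.0000 = -0.9000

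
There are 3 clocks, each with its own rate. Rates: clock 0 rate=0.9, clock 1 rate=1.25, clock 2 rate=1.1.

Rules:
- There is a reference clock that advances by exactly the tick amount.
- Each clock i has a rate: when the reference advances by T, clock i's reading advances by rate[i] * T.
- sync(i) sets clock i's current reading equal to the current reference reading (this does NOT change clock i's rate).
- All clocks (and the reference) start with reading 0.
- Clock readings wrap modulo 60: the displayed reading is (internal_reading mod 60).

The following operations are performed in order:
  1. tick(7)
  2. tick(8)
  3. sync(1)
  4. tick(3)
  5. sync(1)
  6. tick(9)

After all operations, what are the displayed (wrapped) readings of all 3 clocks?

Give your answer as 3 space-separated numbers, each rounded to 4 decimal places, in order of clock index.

Answer: 24.3000 29.2500 29.7000

Derivation:
After op 1 tick(7): ref=7.0000 raw=[6.3000 8.7500 7.7000]
After op 2 tick(8): ref=15.0000 raw=[13.5000 18.7500 16.5000]
After op 3 sync(1): ref=15.0000 raw=[13.5000 15.0000 16.5000]
After op 4 tick(3): ref=18.0000 raw=[16.2000 18.7500 19.8000]
After op 5 sync(1): ref=18.0000 raw=[16.2000 18.0000 19.8000]
After op 6 tick(9): ref=27.0000 raw=[24.3000 29.2500 29.7000]
Wrap final raw readings (mod 60): 24.3000 mod 60 = 24.3000; 29.2500 mod 60 = 29.2500; 29.7000 mod 60 = 29.7000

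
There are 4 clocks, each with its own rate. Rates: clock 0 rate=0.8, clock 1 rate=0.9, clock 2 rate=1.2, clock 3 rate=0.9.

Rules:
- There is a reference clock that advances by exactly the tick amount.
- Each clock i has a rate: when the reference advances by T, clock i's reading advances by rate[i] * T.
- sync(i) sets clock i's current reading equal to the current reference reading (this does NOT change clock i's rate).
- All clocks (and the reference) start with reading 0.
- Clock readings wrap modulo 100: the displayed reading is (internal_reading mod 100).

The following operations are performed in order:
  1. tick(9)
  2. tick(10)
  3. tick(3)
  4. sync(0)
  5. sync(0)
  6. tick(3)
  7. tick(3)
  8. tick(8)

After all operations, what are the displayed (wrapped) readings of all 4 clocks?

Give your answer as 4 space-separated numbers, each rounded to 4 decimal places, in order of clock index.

Answer: 33.2000 32.4000 43.2000 32.4000

Derivation:
After op 1 tick(9): ref=9.0000 raw=[7.2000 8.1000 10.8000 8.1000]
After op 2 tick(10): ref=19.0000 raw=[15.2000 17.1000 22.8000 17.1000]
After op 3 tick(3): ref=22.0000 raw=[17.6000 19.8000 26.4000 19.8000]
After op 4 sync(0): ref=22.0000 raw=[22.0000 19.8000 26.4000 19.8000]
After op 5 sync(0): ref=22.0000 raw=[22.0000 19.8000 26.4000 19.8000]
After op 6 tick(3): ref=25.0000 raw=[24.4000 22.5000 30.0000 22.5000]
After op 7 tick(3): ref=28.0000 raw=[26.8000 25.2000 33.6000 25.2000]
After op 8 tick(8): ref=36.0000 raw=[33.2000 32.4000 43.2000 32.4000]
Wrap final raw readings (mod 100): 33.2000 mod 100 = 33.2000; 32.4000 mod 100 = 32.4000; 43.2000 mod 100 = 43.2000; 32.4000 mod 100 = 32.4000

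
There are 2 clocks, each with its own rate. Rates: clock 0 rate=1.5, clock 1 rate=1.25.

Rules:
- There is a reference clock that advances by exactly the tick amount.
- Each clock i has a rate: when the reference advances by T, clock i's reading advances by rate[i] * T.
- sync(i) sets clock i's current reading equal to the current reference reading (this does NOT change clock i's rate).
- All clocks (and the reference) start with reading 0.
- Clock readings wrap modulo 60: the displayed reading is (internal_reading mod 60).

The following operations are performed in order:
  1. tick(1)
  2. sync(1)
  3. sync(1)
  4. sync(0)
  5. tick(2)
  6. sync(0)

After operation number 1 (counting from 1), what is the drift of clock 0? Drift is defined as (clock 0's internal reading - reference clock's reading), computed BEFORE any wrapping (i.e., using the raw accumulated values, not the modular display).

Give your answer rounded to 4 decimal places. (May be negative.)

After op 1 tick(1): ref=1.0000 raw=[1.5000 1.2500]
Drift of clock 0 after op 1: 1.5000 - 1.0000 = 0.5000

Answer: 0.5000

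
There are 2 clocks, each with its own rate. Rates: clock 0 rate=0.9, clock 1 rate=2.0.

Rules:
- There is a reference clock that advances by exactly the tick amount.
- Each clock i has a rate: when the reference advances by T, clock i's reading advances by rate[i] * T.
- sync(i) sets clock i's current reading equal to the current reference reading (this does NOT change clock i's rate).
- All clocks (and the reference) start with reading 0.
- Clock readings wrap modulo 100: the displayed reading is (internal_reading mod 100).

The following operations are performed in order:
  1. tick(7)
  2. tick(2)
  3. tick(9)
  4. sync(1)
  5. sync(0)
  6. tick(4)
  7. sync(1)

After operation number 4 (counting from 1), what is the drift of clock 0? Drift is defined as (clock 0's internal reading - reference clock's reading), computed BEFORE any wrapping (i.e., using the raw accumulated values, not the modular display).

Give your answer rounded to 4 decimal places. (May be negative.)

After op 1 tick(7): ref=7.0000 raw=[6.3000 14.0000]
After op 2 tick(2): ref=9.0000 raw=[8.1000 18.0000]
After op 3 tick(9): ref=18.0000 raw=[16.2000 36.0000]
After op 4 sync(1): ref=18.0000 raw=[16.2000 18.0000]
Drift of clock 0 after op 4: 16.2000 - 18.0000 = -1.8000

Answer: -1.8000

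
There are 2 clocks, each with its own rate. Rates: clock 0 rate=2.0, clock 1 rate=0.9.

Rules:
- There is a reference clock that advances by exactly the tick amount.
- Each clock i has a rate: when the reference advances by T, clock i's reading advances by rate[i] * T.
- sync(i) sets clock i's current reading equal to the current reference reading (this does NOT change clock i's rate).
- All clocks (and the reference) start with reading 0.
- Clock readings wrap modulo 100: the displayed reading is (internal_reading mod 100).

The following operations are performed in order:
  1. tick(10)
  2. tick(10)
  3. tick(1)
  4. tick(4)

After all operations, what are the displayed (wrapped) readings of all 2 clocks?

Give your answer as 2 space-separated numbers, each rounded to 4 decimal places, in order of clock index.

Answer: 50.0000 22.5000

Derivation:
After op 1 tick(10): ref=10.0000 raw=[20.0000 9.0000]
After op 2 tick(10): ref=20.0000 raw=[40.0000 18.0000]
After op 3 tick(1): ref=21.0000 raw=[42.0000 18.9000]
After op 4 tick(4): ref=25.0000 raw=[50.0000 22.5000]
Wrap final raw readings (mod 100): 50.0000 mod 100 = 50.0000; 22.5000 mod 100 = 22.5000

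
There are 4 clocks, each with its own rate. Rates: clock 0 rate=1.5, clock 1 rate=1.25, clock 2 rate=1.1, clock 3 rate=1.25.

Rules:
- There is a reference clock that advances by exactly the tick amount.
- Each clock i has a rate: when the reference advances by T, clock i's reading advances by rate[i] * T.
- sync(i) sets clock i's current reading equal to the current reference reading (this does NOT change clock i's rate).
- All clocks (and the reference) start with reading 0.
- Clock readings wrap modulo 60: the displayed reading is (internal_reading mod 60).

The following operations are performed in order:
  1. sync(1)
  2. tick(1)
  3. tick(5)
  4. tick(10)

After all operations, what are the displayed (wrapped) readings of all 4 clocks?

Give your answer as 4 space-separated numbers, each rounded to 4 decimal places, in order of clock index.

Answer: 24.0000 20.0000 17.6000 20.0000

Derivation:
After op 1 sync(1): ref=0.0000 raw=[0.0000 0.0000 0.0000 0.0000]
After op 2 tick(1): ref=1.0000 raw=[1.5000 1.2500 1.1000 1.2500]
After op 3 tick(5): ref=6.0000 raw=[9.0000 7.5000 6.6000 7.5000]
After op 4 tick(10): ref=16.0000 raw=[24.0000 20.0000 17.6000 20.0000]
Wrap final raw readings (mod 60): 24.0000 mod 60 = 24.0000; 20.0000 mod 60 = 20.0000; 17.6000 mod 60 = 17.6000; 20.0000 mod 60 = 20.0000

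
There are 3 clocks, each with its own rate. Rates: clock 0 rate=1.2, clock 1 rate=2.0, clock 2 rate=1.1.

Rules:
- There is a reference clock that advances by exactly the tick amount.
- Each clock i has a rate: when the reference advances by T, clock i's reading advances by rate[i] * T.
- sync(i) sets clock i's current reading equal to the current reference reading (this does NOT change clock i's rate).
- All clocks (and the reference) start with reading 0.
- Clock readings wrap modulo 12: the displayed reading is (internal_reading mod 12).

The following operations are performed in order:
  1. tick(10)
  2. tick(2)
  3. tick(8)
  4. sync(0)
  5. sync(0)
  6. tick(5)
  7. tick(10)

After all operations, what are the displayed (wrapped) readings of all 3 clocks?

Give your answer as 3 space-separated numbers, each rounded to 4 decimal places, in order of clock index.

After op 1 tick(10): ref=10.0000 raw=[12.0000 20.0000 11.0000]
After op 2 tick(2): ref=12.0000 raw=[14.4000 24.0000 13.2000]
After op 3 tick(8): ref=20.0000 raw=[24.0000 40.0000 22.0000]
After op 4 sync(0): ref=20.0000 raw=[20.0000 40.0000 22.0000]
After op 5 sync(0): ref=20.0000 raw=[20.0000 40.0000 22.0000]
After op 6 tick(5): ref=25.0000 raw=[26.0000 50.0000 27.5000]
After op 7 tick(10): ref=35.0000 raw=[38.0000 70.0000 38.5000]
Wrap final raw readings (mod 12): 38.0000 mod 12 = 2.0000; 70.0000 mod 12 = 10.0000; 38.5000 mod 12 = 2.5000

Answer: 2.0000 10.0000 2.5000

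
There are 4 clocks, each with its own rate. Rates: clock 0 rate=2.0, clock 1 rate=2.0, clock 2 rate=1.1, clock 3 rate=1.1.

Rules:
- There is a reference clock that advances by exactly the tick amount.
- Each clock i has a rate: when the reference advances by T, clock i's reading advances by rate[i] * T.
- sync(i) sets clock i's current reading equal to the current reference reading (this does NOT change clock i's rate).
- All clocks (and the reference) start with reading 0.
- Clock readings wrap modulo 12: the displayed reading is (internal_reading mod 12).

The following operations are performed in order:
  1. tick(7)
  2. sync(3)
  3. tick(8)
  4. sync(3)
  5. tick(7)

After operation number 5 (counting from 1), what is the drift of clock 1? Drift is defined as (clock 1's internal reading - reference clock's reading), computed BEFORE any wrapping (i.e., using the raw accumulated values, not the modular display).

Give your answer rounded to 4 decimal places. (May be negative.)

After op 1 tick(7): ref=7.0000 raw=[14.0000 14.0000 7.7000 7.7000]
After op 2 sync(3): ref=7.0000 raw=[14.0000 14.0000 7.7000 7.0000]
After op 3 tick(8): ref=15.0000 raw=[30.0000 30.0000 16.5000 15.8000]
After op 4 sync(3): ref=15.0000 raw=[30.0000 30.0000 16.5000 15.0000]
After op 5 tick(7): ref=22.0000 raw=[44.0000 44.0000 24.2000 22.7000]
Drift of clock 1 after op 5: 44.0000 - 22.0000 = 22.0000

Answer: 22.0000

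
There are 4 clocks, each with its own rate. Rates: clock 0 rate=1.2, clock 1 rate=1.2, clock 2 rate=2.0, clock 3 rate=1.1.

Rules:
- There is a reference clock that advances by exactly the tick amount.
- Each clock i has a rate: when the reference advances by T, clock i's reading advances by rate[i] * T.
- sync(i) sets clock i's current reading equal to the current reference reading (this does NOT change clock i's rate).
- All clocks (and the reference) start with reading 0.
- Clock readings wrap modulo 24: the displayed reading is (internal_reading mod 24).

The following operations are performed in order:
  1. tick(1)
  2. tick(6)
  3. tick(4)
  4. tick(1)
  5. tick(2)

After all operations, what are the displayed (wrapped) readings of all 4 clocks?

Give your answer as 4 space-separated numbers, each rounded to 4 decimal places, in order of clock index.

After op 1 tick(1): ref=1.0000 raw=[1.2000 1.2000 2.0000 1.1000]
After op 2 tick(6): ref=7.0000 raw=[8.4000 8.4000 14.0000 7.7000]
After op 3 tick(4): ref=11.0000 raw=[13.2000 13.2000 22.0000 12.1000]
After op 4 tick(1): ref=12.0000 raw=[14.4000 14.4000 24.0000 13.2000]
After op 5 tick(2): ref=14.0000 raw=[16.8000 16.8000 28.0000 15.4000]
Wrap final raw readings (mod 24): 16.8000 mod 24 = 16.8000; 16.8000 mod 24 = 16.8000; 28.0000 mod 24 = 4.0000; 15.4000 mod 24 = 15.4000

Answer: 16.8000 16.8000 4.0000 15.4000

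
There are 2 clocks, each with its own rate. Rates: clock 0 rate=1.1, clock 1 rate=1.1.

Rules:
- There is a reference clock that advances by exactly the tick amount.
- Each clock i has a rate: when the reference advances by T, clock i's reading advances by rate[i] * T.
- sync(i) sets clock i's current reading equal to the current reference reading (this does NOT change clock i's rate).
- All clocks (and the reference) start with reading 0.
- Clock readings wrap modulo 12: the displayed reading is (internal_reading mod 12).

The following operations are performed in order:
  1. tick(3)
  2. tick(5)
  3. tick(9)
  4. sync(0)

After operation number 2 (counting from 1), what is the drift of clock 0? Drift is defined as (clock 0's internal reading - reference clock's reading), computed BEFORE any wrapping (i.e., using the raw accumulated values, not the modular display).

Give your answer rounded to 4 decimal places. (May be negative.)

After op 1 tick(3): ref=3.0000 raw=[3.3000 3.3000]
After op 2 tick(5): ref=8.0000 raw=[8.8000 8.8000]
Drift of clock 0 after op 2: 8.8000 - 8.0000 = 0.8000

Answer: 0.8000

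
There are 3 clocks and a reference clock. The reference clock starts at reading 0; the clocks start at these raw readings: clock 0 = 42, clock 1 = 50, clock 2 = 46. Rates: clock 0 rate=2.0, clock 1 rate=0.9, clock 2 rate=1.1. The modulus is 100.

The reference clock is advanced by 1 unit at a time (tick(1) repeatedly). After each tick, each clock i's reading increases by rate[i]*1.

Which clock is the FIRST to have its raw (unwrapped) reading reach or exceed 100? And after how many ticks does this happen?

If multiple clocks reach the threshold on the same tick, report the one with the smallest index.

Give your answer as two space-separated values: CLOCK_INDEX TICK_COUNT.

clock 0: start=42, rate=2.0, needs 100-42 = 58; ticks = ceil(58/2.0) = ceil(29.0000) = 29; reading at tick 29 = 42 + 2.0*29 = 100.0000
clock 1: start=50, rate=0.9, needs 100-50 = 50; ticks = ceil(50/0.9) = ceil(55.5556) = 56; reading at tick 56 = 50 + 0.9*56 = 100.4000
clock 2: start=46, rate=1.1, needs 100-46 = 54; ticks = ceil(54/1.1) = ceil(49.0909) = 50; reading at tick 50 = 46 + 1.1*50 = 101.0000
Minimum tick count = 29; winners = [0]; smallest index = 0

Answer: 0 29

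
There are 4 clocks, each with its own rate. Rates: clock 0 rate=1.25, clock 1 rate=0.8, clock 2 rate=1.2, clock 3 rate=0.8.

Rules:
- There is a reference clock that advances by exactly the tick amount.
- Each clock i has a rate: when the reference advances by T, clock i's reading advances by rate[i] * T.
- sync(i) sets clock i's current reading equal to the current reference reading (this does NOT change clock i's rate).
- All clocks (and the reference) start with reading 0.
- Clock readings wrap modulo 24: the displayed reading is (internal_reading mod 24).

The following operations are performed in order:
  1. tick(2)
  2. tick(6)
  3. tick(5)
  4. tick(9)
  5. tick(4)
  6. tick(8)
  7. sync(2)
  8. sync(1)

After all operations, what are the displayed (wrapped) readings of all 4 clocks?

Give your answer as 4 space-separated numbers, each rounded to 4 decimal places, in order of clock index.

After op 1 tick(2): ref=2.0000 raw=[2.5000 1.6000 2.4000 1.6000]
After op 2 tick(6): ref=8.0000 raw=[10.0000 6.4000 9.6000 6.4000]
After op 3 tick(5): ref=13.0000 raw=[16.2500 10.4000 15.6000 10.4000]
After op 4 tick(9): ref=22.0000 raw=[27.5000 17.6000 26.4000 17.6000]
After op 5 tick(4): ref=26.0000 raw=[32.5000 20.8000 31.2000 20.8000]
After op 6 tick(8): ref=34.0000 raw=[42.5000 27.2000 40.8000 27.2000]
After op 7 sync(2): ref=34.0000 raw=[42.5000 27.2000 34.0000 27.2000]
After op 8 sync(1): ref=34.0000 raw=[42.5000 34.0000 34.0000 27.2000]
Wrap final raw readings (mod 24): 42.5000 mod 24 = 18.5000; 34.0000 mod 24 = 10.0000; 34.0000 mod 24 = 10.0000; 27.2000 mod 24 = 3.2000

Answer: 18.5000 10.0000 10.0000 3.2000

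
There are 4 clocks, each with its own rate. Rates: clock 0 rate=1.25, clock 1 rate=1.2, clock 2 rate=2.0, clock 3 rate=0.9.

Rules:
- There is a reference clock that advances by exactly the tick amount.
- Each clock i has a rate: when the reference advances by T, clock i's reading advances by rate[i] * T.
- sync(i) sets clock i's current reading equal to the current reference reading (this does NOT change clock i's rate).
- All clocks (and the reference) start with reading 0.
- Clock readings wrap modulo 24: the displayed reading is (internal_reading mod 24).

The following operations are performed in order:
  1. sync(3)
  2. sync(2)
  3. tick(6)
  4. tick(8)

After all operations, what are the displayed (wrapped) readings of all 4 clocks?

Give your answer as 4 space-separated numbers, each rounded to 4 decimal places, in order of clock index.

After op 1 sync(3): ref=0.0000 raw=[0.0000 0.0000 0.0000 0.0000]
After op 2 sync(2): ref=0.0000 raw=[0.0000 0.0000 0.0000 0.0000]
After op 3 tick(6): ref=6.0000 raw=[7.5000 7.2000 12.0000 5.4000]
After op 4 tick(8): ref=14.0000 raw=[17.5000 16.8000 28.0000 12.6000]
Wrap final raw readings (mod 24): 17.5000 mod 24 = 17.5000; 16.8000 mod 24 = 16.8000; 28.0000 mod 24 = 4.0000; 12.6000 mod 24 = 12.6000

Answer: 17.5000 16.8000 4.0000 12.6000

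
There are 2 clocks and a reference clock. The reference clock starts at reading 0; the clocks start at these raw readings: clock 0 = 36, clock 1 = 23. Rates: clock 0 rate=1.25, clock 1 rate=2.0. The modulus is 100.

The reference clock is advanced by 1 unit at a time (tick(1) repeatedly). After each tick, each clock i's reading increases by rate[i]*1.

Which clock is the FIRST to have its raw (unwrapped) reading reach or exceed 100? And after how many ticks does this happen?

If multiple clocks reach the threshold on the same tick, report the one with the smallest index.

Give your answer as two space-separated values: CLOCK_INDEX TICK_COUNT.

Answer: 1 39

Derivation:
clock 0: start=36, rate=1.25, needs 100-36 = 64; ticks = ceil(64/1.25) = ceil(51.2000) = 52; reading at tick 52 = 36 + 1.25*52 = 101.0000
clock 1: start=23, rate=2.0, needs 100-23 = 77; ticks = ceil(77/2.0) = ceil(38.5000) = 39; reading at tick 39 = 23 + 2.0*39 = 101.0000
Minimum tick count = 39; winners = [1]; smallest index = 1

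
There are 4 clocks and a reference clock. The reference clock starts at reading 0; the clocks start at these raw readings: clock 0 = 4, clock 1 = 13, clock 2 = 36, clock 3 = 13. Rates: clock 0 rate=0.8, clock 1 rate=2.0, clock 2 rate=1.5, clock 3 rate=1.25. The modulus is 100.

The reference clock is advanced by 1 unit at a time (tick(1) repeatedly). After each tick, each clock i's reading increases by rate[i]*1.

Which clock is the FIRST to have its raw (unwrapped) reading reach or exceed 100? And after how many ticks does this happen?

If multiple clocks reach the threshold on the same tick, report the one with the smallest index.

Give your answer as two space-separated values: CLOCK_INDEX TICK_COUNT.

clock 0: start=4, rate=0.8, needs 100-4 = 96; ticks = ceil(96/0.8) = ceil(120.0000) = 120; reading at tick 120 = 4 + 0.8*120 = 100.0000
clock 1: start=13, rate=2.0, needs 100-13 = 87; ticks = ceil(87/2.0) = ceil(43.5000) = 44; reading at tick 44 = 13 + 2.0*44 = 101.0000
clock 2: start=36, rate=1.5, needs 100-36 = 64; ticks = ceil(64/1.5) = ceil(42.6667) = 43; reading at tick 43 = 36 + 1.5*43 = 100.5000
clock 3: start=13, rate=1.25, needs 100-13 = 87; ticks = ceil(87/1.25) = ceil(69.6000) = 70; reading at tick 70 = 13 + 1.25*70 = 100.5000
Minimum tick count = 43; winners = [2]; smallest index = 2

Answer: 2 43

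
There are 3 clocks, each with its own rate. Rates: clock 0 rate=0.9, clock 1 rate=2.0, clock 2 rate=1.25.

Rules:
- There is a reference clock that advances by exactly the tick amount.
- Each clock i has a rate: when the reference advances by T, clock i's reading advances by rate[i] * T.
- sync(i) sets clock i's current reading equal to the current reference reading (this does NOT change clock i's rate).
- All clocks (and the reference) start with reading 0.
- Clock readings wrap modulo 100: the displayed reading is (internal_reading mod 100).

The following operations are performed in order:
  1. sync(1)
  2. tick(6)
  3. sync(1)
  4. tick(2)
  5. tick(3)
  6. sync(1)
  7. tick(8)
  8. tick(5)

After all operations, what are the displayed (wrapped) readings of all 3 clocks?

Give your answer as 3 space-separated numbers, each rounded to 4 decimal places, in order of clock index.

After op 1 sync(1): ref=0.0000 raw=[0.0000 0.0000 0.0000]
After op 2 tick(6): ref=6.0000 raw=[5.4000 12.0000 7.5000]
After op 3 sync(1): ref=6.0000 raw=[5.4000 6.0000 7.5000]
After op 4 tick(2): ref=8.0000 raw=[7.2000 10.0000 10.0000]
After op 5 tick(3): ref=11.0000 raw=[9.9000 16.0000 13.7500]
After op 6 sync(1): ref=11.0000 raw=[9.9000 11.0000 13.7500]
After op 7 tick(8): ref=19.0000 raw=[17.1000 27.0000 23.7500]
After op 8 tick(5): ref=24.0000 raw=[21.6000 37.0000 30.0000]
Wrap final raw readings (mod 100): 21.6000 mod 100 = 21.6000; 37.0000 mod 100 = 37.0000; 30.0000 mod 100 = 30.0000

Answer: 21.6000 37.0000 30.0000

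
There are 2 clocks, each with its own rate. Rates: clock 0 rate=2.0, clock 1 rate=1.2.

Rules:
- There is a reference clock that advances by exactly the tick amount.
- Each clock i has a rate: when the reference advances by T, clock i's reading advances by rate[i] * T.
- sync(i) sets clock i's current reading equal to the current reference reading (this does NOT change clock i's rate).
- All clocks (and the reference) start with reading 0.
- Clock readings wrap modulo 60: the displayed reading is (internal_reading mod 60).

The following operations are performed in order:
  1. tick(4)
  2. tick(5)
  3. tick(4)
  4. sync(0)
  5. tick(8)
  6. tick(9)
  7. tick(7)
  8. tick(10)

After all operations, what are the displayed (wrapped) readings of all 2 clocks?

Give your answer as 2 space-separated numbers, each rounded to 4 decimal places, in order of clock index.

After op 1 tick(4): ref=4.0000 raw=[8.0000 4.8000]
After op 2 tick(5): ref=9.0000 raw=[18.0000 10.8000]
After op 3 tick(4): ref=13.0000 raw=[26.0000 15.6000]
After op 4 sync(0): ref=13.0000 raw=[13.0000 15.6000]
After op 5 tick(8): ref=21.0000 raw=[29.0000 25.2000]
After op 6 tick(9): ref=30.0000 raw=[47.0000 36.0000]
After op 7 tick(7): ref=37.0000 raw=[61.0000 44.4000]
After op 8 tick(10): ref=47.0000 raw=[81.0000 56.4000]
Wrap final raw readings (mod 60): 81.0000 mod 60 = 21.0000; 56.4000 mod 60 = 56.4000

Answer: 21.0000 56.4000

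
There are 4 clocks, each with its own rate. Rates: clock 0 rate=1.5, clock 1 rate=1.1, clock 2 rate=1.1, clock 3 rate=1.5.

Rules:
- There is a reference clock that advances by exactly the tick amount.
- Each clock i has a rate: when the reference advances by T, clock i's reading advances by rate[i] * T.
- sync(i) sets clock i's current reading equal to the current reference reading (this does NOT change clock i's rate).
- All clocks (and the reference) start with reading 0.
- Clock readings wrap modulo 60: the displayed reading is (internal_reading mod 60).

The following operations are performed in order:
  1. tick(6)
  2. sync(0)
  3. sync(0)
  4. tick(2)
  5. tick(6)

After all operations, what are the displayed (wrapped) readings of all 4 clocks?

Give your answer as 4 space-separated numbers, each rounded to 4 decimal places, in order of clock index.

After op 1 tick(6): ref=6.0000 raw=[9.0000 6.6000 6.6000 9.0000]
After op 2 sync(0): ref=6.0000 raw=[6.0000 6.6000 6.6000 9.0000]
After op 3 sync(0): ref=6.0000 raw=[6.0000 6.6000 6.6000 9.0000]
After op 4 tick(2): ref=8.0000 raw=[9.0000 8.8000 8.8000 12.0000]
After op 5 tick(6): ref=14.0000 raw=[18.0000 15.4000 15.4000 21.0000]
Wrap final raw readings (mod 60): 18.0000 mod 60 = 18.0000; 15.4000 mod 60 = 15.4000; 15.4000 mod 60 = 15.4000; 21.0000 mod 60 = 21.0000

Answer: 18.0000 15.4000 15.4000 21.0000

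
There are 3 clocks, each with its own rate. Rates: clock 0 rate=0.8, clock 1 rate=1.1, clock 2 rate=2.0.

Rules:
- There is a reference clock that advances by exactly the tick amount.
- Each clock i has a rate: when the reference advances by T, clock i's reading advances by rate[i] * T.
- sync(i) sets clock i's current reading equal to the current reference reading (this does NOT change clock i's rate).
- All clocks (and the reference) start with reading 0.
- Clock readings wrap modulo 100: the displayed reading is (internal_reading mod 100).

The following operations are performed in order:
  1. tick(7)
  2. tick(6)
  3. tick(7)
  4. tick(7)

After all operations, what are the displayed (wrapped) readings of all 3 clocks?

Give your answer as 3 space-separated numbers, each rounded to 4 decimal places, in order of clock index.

Answer: 21.6000 29.7000 54.0000

Derivation:
After op 1 tick(7): ref=7.0000 raw=[5.6000 7.7000 14.0000]
After op 2 tick(6): ref=13.0000 raw=[10.4000 14.3000 26.0000]
After op 3 tick(7): ref=20.0000 raw=[16.0000 22.0000 40.0000]
After op 4 tick(7): ref=27.0000 raw=[21.6000 29.7000 54.0000]
Wrap final raw readings (mod 100): 21.6000 mod 100 = 21.6000; 29.7000 mod 100 = 29.7000; 54.0000 mod 100 = 54.0000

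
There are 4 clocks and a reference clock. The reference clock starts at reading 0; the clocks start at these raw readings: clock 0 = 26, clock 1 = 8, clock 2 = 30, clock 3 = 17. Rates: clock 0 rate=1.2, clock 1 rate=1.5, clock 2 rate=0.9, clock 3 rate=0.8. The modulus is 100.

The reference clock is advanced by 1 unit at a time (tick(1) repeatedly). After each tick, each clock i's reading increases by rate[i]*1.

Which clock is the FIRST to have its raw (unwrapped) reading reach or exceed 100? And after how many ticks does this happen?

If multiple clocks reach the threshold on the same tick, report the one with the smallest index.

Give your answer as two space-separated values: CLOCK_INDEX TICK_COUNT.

Answer: 0 62

Derivation:
clock 0: start=26, rate=1.2, needs 100-26 = 74; ticks = ceil(74/1.2) = ceil(61.6667) = 62; reading at tick 62 = 26 + 1.2*62 = 100.4000
clock 1: start=8, rate=1.5, needs 100-8 = 92; ticks = ceil(92/1.5) = ceil(61.3333) = 62; reading at tick 62 = 8 + 1.5*62 = 101.0000
clock 2: start=30, rate=0.9, needs 100-30 = 70; ticks = ceil(70/0.9) = ceil(77.7778) = 78; reading at tick 78 = 30 + 0.9*78 = 100.2000
clock 3: start=17, rate=0.8, needs 100-17 = 83; ticks = ceil(83/0.8) = ceil(103.7500) = 104; reading at tick 104 = 17 + 0.8*104 = 100.2000
Minimum tick count = 62; winners = [0, 1]; smallest index = 0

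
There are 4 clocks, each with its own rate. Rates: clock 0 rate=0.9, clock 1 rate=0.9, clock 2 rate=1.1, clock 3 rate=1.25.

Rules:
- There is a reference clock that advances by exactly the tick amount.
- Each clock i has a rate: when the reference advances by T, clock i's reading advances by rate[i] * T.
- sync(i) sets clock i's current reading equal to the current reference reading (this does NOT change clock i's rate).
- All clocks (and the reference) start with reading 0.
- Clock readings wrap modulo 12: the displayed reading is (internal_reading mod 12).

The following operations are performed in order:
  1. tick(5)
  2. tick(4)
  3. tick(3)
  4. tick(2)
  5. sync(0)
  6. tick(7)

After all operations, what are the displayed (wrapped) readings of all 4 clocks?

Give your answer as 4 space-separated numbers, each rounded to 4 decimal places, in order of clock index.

Answer: 8.3000 6.9000 11.1000 2.2500

Derivation:
After op 1 tick(5): ref=5.0000 raw=[4.5000 4.5000 5.5000 6.2500]
After op 2 tick(4): ref=9.0000 raw=[8.1000 8.1000 9.9000 11.2500]
After op 3 tick(3): ref=12.0000 raw=[10.8000 10.8000 13.2000 15.0000]
After op 4 tick(2): ref=14.0000 raw=[12.6000 12.6000 15.4000 17.5000]
After op 5 sync(0): ref=14.0000 raw=[14.0000 12.6000 15.4000 17.5000]
After op 6 tick(7): ref=21.0000 raw=[20.3000 18.9000 23.1000 26.2500]
Wrap final raw readings (mod 12): 20.3000 mod 12 = 8.3000; 18.9000 mod 12 = 6.9000; 23.1000 mod 12 = 11.1000; 26.2500 mod 12 = 2.2500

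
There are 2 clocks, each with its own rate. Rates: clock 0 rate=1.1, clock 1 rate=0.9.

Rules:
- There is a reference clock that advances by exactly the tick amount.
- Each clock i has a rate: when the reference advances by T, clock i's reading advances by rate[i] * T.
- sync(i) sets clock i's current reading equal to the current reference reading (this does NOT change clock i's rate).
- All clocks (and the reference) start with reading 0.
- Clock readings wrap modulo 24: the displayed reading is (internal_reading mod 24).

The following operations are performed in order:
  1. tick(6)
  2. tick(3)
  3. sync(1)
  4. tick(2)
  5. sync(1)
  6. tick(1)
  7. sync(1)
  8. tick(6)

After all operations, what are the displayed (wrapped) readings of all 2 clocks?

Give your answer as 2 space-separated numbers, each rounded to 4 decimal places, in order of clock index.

After op 1 tick(6): ref=6.0000 raw=[6.6000 5.4000]
After op 2 tick(3): ref=9.0000 raw=[9.9000 8.1000]
After op 3 sync(1): ref=9.0000 raw=[9.9000 9.0000]
After op 4 tick(2): ref=11.0000 raw=[12.1000 10.8000]
After op 5 sync(1): ref=11.0000 raw=[12.1000 11.0000]
After op 6 tick(1): ref=12.0000 raw=[13.2000 11.9000]
After op 7 sync(1): ref=12.0000 raw=[13.2000 12.0000]
After op 8 tick(6): ref=18.0000 raw=[19.8000 17.4000]
Wrap final raw readings (mod 24): 19.8000 mod 24 = 19.8000; 17.4000 mod 24 = 17.4000

Answer: 19.8000 17.4000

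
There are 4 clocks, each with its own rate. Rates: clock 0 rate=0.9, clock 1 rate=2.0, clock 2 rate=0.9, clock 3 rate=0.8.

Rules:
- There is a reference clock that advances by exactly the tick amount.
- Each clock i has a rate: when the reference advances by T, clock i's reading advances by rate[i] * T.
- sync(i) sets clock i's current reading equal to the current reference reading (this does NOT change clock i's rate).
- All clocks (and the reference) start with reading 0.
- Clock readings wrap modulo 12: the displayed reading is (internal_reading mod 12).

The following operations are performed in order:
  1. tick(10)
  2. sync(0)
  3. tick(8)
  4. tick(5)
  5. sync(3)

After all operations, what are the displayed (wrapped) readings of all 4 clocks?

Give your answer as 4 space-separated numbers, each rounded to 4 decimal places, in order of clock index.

Answer: 9.7000 10.0000 8.7000 11.0000

Derivation:
After op 1 tick(10): ref=10.0000 raw=[9.0000 20.0000 9.0000 8.0000]
After op 2 sync(0): ref=10.0000 raw=[10.0000 20.0000 9.0000 8.0000]
After op 3 tick(8): ref=18.0000 raw=[17.2000 36.0000 16.2000 14.4000]
After op 4 tick(5): ref=23.0000 raw=[21.7000 46.0000 20.7000 18.4000]
After op 5 sync(3): ref=23.0000 raw=[21.7000 46.0000 20.7000 23.0000]
Wrap final raw readings (mod 12): 21.7000 mod 12 = 9.7000; 46.0000 mod 12 = 10.0000; 20.7000 mod 12 = 8.7000; 23.0000 mod 12 = 11.0000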